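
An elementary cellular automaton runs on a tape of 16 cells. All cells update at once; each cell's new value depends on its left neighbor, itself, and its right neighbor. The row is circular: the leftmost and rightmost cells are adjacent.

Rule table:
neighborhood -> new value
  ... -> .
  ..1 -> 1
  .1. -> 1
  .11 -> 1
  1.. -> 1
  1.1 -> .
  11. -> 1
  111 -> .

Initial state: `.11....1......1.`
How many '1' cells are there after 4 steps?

1111..111....111
...1111.11..11..
..11..1.1111111.
.111111.1.....11
count of 1: 9

9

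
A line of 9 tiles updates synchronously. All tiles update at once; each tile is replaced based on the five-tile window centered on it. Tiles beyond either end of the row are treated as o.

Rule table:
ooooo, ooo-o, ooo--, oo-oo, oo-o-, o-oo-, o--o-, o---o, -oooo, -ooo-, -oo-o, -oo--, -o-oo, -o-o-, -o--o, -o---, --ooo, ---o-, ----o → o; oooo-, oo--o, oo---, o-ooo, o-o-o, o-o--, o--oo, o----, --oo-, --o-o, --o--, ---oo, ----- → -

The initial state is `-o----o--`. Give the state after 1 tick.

o-o-oo-o-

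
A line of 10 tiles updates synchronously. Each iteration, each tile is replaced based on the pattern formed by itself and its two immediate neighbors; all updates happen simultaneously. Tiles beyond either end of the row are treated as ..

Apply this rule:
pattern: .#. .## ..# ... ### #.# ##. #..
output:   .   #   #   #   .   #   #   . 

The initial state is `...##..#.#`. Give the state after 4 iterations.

###...#.#.

#####.#.#.
#...##.#..
..#####..#
###...#.#.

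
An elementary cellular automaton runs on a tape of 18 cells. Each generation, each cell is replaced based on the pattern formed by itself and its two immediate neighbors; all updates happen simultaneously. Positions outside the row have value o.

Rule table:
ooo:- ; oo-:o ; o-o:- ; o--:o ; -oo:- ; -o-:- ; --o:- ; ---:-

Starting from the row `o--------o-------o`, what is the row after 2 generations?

-oo--------o------

oo--------o-------
-oo--------o------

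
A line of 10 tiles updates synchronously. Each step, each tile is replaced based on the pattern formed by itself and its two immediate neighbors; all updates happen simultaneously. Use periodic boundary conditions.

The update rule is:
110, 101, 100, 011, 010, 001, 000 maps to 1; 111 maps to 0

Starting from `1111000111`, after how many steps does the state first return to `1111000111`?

step 1: 0001111100
step 2: 1111000111

2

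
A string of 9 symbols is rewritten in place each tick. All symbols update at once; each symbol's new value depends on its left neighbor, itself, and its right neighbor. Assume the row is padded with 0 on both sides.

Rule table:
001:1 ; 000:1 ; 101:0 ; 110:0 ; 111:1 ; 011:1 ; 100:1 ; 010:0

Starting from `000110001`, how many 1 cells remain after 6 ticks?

tick 1: 111101110
tick 2: 111001101
tick 3: 110111000
tick 4: 100110111
tick 5: 011100110
tick 6: 111011101
count of 1: 7

7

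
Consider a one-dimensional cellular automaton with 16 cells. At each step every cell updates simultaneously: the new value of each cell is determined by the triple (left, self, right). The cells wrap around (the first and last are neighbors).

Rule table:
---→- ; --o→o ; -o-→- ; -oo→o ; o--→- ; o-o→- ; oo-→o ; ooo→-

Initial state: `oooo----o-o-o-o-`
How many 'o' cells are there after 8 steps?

3

o--o---o--------
--o---o--------o
-o---o--------o-
o---o--------o--
---o--------o--o
--o--------o--o-
-o--------o--o--
o--------o--o---
count of o: 3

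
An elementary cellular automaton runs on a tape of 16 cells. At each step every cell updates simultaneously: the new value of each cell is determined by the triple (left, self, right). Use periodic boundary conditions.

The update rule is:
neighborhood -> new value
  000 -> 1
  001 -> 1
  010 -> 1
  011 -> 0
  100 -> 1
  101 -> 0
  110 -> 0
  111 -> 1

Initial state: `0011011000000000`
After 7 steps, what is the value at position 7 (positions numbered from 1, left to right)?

1

step 1: 1100000111111111
step 2: 1011111011111111
step 3: 0001110001111111
step 4: 1110101110111110
step 5: 0100100100011100
step 6: 1111111111101011
step 7: 1111111111001001
position 7 holds 1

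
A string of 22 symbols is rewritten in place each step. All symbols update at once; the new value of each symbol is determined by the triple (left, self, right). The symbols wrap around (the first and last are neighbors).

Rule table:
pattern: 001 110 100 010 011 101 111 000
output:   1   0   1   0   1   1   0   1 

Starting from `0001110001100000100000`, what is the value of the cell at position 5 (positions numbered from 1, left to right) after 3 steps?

1

1111001111011111011111
0000111000110000110000
1111100111101111101111
position 5 holds 1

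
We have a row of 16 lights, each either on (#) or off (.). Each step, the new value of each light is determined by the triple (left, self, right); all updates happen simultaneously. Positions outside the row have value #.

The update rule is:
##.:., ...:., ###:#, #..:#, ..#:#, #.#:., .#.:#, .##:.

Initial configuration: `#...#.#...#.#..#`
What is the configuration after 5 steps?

step 1: .#.##.##.##.###.
step 2: .#...........#..
step 3: .##.........####
step 4: ...#.......#.###
step 5: #.###.....##..##

#.###.....##..##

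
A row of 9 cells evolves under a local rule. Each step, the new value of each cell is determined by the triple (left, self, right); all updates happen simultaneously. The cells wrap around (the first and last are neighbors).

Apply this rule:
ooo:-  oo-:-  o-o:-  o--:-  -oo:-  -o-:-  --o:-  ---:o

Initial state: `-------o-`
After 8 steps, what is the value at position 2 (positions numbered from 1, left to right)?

step 1: oooooo---
step 2: -------o-  (repeats step 0; period 2)
step 8: -------o-
position 2 holds -

-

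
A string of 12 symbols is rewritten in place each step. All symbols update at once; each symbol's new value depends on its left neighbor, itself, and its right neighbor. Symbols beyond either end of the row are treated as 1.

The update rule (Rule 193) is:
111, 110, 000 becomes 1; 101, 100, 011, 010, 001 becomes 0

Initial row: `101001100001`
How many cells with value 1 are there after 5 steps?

100000101100
101110000100
100110110000
100010010110
101000000010
count of 1: 3

3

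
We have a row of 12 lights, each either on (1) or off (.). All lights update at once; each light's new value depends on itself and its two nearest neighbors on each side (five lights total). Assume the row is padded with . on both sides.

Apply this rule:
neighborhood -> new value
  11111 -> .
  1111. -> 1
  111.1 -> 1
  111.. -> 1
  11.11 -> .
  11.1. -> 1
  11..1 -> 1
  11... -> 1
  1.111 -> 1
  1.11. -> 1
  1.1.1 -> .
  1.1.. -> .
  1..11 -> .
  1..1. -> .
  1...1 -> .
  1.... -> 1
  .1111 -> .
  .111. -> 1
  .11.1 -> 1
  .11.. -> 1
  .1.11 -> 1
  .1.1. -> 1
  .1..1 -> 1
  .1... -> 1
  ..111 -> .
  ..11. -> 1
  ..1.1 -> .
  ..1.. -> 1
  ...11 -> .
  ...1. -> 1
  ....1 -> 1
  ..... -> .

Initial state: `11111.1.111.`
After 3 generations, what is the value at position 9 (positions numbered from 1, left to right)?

1

...111.11111
.1..11.1..11
111.111.1.11
position 9 holds 1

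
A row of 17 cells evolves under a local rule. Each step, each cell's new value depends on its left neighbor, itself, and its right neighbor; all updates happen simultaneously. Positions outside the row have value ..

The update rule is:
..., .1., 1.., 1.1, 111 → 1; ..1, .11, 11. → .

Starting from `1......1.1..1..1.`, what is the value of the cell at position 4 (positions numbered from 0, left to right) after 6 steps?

.

step 1: 111111.1111.11.11
step 2: .1111.1.11.1..1..
step 3: ..11.111..111.111
step 4: 1...1.1.1..1.1.1.
step 5: 111.111111.111111
step 6: .1.1.1111.1.1111.
position 4 holds .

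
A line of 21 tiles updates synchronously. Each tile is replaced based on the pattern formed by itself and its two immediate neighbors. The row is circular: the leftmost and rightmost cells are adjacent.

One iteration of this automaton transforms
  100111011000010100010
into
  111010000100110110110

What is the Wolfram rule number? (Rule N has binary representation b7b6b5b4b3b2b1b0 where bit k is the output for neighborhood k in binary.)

150

position 4: 111 → 1  (bit 7 = 1)
position 5: 110 → 0  (bit 6 = 0)
position 6: 101 → 0  (bit 5 = 0)
position 1: 100 → 1  (bit 4 = 1)
position 3: 011 → 0  (bit 3 = 0)
position 0: 010 → 1  (bit 2 = 1)
position 2: 001 → 1  (bit 1 = 1)
position 10: 000 → 0  (bit 0 = 0)
bits b7..b0 = 10010110 = 150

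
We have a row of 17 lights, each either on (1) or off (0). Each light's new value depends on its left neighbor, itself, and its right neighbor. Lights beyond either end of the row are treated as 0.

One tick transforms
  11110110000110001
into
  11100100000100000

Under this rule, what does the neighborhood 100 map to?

At position 7 the neighborhood is 100; the next row has 0 there.

0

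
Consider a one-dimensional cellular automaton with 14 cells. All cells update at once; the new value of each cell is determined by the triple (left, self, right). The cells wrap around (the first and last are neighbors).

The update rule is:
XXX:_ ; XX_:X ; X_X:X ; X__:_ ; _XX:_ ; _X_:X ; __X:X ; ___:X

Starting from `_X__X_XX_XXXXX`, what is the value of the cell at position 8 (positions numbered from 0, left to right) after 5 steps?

XX_XXX_XX____X
_XX__XX_X_XXX_
X_X_X_XXXX__X_
XXXXXX___X_XXX
_____X_XXXX___
position 8 holds X

X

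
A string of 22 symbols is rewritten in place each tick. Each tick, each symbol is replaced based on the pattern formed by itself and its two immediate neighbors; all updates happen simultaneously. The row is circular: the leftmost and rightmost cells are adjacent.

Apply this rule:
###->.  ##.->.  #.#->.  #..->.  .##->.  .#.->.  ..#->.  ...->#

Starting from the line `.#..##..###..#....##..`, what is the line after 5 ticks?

tick 1: ...............##....#
tick 2: .#############....##..
tick 3: ...............##....#  (repeats tick 1; period 2)
tick 5: ...............##....#

...............##....#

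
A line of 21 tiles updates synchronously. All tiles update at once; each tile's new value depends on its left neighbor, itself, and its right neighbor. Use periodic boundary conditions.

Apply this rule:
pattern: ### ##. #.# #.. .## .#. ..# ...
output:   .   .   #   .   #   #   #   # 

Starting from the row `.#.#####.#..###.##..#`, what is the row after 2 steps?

.....####.##..##..##.

####....##.##..##..##
.....####.##..##..##.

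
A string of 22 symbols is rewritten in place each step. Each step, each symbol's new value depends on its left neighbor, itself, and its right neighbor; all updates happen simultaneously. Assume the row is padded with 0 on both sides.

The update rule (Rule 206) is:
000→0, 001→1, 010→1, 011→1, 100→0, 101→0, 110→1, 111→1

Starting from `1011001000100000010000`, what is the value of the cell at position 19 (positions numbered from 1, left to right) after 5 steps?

0

step 1: 1011011001100000110000
step 2: 1011011011100001110000
step 3: 1011011011100011110000
step 4: 1011011011100111110000
step 5: 1011011011101111110000
position 19 holds 0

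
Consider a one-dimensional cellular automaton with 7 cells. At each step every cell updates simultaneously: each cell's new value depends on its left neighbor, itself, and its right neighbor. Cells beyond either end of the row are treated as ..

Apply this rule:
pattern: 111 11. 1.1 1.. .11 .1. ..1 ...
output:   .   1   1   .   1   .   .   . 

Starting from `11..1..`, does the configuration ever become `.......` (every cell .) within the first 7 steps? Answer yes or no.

step 1: 11.....
step 2: 11.....  (fixed point — unchanged through step 7)
step 7 is 11....., still not uniform .

no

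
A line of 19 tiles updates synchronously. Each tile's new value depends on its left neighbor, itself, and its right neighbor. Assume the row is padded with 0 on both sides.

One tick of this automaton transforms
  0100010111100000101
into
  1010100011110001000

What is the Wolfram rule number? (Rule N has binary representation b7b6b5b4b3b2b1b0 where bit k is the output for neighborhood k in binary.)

position 8: 111 → 1  (bit 7 = 1)
position 10: 110 → 1  (bit 6 = 1)
position 6: 101 → 0  (bit 5 = 0)
position 2: 100 → 1  (bit 4 = 1)
position 7: 011 → 0  (bit 3 = 0)
position 1: 010 → 0  (bit 2 = 0)
position 0: 001 → 1  (bit 1 = 1)
position 3: 000 → 0  (bit 0 = 0)
bits b7..b0 = 11010010 = 210

210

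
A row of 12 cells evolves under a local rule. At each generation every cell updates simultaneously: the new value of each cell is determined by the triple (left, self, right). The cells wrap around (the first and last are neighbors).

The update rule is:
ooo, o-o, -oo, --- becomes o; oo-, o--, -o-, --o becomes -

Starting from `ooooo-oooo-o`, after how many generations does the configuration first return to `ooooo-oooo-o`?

12

oooo-oooo-oo
ooo-oooo-ooo
oo-oooo-oooo
o-oooo-ooooo
-oooo-oooooo
oooo-oooooo-
ooo-oooooo-o
oo-oooooo-oo
o-oooooo-ooo
-oooooo-oooo
oooooo-oooo-
ooooo-oooo-o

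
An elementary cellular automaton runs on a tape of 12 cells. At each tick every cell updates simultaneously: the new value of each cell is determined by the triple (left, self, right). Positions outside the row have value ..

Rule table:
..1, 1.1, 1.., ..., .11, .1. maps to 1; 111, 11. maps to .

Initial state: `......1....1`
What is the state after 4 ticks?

111111111111
1...........
111111111111  (repeats tick 1; period 2)
tick 4: 1...........

1...........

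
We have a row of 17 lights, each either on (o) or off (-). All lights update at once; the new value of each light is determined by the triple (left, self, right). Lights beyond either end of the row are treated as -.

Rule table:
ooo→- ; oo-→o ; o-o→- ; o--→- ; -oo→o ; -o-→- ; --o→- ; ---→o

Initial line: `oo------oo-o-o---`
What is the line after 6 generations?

generation 1: oo-oooo-oo-----oo
generation 2: oo-o--o-oo-ooo-oo
generation 3: oo------oo-o-o-oo
generation 4: oo-oooo-oo-----oo  (repeats generation 1; period 3)
generation 6: oo------oo-o-o-oo

oo------oo-o-o-oo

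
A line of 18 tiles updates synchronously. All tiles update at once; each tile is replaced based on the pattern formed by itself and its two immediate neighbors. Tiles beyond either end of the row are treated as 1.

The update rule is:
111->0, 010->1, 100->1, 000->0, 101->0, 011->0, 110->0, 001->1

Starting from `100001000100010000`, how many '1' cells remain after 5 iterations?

010011101110111001
011100000000000110
000010000000001000
100111000000011101
011000100000100000
count of 1: 4

4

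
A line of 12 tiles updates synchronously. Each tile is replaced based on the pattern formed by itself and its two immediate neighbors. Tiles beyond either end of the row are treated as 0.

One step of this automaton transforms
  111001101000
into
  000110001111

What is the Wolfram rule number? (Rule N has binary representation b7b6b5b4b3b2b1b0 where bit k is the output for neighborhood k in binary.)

position 1: 111 → 0  (bit 7 = 0)
position 2: 110 → 0  (bit 6 = 0)
position 7: 101 → 0  (bit 5 = 0)
position 3: 100 → 1  (bit 4 = 1)
position 0: 011 → 0  (bit 3 = 0)
position 8: 010 → 1  (bit 2 = 1)
position 4: 001 → 1  (bit 1 = 1)
position 10: 000 → 1  (bit 0 = 1)
bits b7..b0 = 00010111 = 23

23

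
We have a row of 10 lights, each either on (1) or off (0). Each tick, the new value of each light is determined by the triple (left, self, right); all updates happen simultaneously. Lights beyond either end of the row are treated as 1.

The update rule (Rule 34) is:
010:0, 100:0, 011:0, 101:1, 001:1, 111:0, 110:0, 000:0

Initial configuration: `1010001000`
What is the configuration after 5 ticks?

tick 1: 0100010001
tick 2: 1000100010
tick 3: 0001000101
tick 4: 0010001010
tick 5: 0100010101

0100010101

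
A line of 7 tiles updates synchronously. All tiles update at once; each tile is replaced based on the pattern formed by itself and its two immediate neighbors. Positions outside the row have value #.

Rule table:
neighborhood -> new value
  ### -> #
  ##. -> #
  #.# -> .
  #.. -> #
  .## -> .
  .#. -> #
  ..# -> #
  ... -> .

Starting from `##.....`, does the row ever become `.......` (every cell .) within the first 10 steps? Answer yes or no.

###...#
####.#.
####.#.  (fixed point — unchanged through step 10)
step 10 is ####.#., still not uniform .

no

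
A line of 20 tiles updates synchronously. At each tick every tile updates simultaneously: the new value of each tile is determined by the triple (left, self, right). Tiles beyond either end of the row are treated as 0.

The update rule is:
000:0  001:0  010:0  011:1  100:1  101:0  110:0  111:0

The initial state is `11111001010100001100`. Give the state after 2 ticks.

10000100000010001010
01000010000001000001

01000010000001000001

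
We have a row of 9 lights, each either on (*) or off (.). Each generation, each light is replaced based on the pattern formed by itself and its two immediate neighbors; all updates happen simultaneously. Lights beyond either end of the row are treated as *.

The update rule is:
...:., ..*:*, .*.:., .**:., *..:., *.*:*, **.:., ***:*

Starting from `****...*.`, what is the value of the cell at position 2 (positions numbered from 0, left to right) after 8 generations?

***...*.*
**...*.*.
*...*.*.*
...*.*.*.
..*.*.*.*
.*.*.*.*.
*.*.*.*.*
.*.*.*.*.
position 2 holds .

.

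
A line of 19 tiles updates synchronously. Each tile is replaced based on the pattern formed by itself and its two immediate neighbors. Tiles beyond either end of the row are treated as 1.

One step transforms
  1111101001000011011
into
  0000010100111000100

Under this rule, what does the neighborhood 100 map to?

At position 7 the neighborhood is 100; the next row has 1 there.

1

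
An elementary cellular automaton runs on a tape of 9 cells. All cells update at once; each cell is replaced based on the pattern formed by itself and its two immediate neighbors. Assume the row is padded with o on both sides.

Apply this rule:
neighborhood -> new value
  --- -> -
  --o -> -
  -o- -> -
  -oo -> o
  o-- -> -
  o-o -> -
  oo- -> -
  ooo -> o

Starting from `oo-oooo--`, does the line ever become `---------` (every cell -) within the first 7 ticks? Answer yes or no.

yes

tick 1: o--ooo---
tick 2: ---oo----
tick 3: ---o-----
tick 4: ---------
all cells are - at tick 4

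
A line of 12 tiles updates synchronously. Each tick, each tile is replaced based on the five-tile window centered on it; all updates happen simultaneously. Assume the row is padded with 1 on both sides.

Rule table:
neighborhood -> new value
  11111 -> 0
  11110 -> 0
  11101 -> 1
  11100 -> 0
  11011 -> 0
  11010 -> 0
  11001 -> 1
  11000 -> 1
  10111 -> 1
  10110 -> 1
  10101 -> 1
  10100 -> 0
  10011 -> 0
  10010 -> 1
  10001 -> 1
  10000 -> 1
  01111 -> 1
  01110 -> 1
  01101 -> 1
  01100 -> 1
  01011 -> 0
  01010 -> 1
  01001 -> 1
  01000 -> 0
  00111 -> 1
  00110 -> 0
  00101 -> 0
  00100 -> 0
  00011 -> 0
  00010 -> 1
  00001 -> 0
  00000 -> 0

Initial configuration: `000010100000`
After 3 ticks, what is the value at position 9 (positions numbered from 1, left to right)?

1

tick 1: 110101001000
tick 2: 010110110010
tick 3: 010110111100
position 9 holds 1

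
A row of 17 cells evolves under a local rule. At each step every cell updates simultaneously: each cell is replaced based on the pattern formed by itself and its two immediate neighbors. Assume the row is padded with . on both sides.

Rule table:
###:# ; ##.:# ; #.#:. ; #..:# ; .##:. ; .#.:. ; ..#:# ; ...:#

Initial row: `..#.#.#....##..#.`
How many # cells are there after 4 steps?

##.....####.###.#
.######.###..##..
#.#####..####.###
...######.###..##
count of #: 11

11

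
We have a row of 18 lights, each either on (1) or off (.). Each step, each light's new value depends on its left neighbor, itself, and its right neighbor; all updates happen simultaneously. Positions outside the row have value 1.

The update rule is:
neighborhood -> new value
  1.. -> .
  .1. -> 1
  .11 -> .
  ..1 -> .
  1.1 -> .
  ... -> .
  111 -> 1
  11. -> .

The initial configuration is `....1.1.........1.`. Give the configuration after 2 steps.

....1.1.........1.

....1.1.........1.  (fixed point — unchanged through step 2)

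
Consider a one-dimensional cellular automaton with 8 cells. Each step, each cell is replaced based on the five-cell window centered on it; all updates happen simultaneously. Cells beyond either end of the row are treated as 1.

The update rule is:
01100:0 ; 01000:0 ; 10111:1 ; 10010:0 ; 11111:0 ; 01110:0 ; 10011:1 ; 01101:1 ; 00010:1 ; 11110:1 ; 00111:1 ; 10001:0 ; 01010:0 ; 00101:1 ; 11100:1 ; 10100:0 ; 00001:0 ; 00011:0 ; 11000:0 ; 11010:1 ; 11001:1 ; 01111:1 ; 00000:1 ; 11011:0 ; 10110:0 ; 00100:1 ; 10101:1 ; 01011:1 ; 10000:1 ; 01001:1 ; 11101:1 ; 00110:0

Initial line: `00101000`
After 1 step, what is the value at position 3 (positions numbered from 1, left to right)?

1

step 1: 10100000
position 3 holds 1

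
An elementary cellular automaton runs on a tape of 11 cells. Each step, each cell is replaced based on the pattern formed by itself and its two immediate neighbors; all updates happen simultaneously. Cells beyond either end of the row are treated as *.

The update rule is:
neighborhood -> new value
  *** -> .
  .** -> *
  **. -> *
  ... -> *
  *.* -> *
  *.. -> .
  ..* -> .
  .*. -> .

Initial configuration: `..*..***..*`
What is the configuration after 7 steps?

.....**.*.*

.....*.*..*
.***..*...*
**.*....*.*
.**..**..**
***..**..*.
..*..**...*
.....**.*.*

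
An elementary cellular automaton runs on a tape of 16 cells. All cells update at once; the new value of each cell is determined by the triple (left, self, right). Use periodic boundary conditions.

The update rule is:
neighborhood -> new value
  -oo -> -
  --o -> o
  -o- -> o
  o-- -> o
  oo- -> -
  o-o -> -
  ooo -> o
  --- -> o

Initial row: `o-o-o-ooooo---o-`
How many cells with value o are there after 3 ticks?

tick 1: o-o-o--ooo-oooo-
tick 2: o-o-ooo-o---oo--
tick 3: o-o--o--oooo--oo
count of o: 9

9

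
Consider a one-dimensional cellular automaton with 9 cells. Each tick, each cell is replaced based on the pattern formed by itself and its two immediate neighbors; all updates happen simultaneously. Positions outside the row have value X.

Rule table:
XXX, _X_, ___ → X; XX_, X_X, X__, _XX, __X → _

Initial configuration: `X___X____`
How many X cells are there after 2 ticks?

__X_X_XX_
__X_X____
count of X: 2

2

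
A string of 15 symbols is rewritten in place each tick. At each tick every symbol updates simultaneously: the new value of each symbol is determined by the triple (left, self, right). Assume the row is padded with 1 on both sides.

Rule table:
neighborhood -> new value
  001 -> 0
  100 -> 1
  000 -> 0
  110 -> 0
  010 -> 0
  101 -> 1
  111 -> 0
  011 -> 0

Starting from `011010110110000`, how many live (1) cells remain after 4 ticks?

6

100101001001000
010010100100100
101001010010010
010100101001001
count of 1: 6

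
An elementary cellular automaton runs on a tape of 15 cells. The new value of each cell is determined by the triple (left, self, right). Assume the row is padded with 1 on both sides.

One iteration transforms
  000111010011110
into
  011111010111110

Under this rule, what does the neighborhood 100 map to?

0

At position 0 the neighborhood is 100; the next row has 0 there.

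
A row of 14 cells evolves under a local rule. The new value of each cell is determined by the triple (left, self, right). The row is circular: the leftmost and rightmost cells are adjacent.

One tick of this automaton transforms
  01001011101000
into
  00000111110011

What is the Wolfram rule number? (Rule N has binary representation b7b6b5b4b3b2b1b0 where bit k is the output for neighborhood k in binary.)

233

position 7: 111 → 1  (bit 7 = 1)
position 8: 110 → 1  (bit 6 = 1)
position 5: 101 → 1  (bit 5 = 1)
position 2: 100 → 0  (bit 4 = 0)
position 6: 011 → 1  (bit 3 = 1)
position 1: 010 → 0  (bit 2 = 0)
position 0: 001 → 0  (bit 1 = 0)
position 12: 000 → 1  (bit 0 = 1)
bits b7..b0 = 11101001 = 233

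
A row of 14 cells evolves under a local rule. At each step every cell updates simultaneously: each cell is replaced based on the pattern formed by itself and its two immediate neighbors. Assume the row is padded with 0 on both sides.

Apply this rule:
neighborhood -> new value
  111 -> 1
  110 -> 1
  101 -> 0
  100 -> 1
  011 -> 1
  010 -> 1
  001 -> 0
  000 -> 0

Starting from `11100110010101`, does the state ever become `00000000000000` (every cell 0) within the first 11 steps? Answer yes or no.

11110111010101
11110111010101  (fixed point — unchanged through step 11)
step 11 is 11110111010101, still not uniform 0

no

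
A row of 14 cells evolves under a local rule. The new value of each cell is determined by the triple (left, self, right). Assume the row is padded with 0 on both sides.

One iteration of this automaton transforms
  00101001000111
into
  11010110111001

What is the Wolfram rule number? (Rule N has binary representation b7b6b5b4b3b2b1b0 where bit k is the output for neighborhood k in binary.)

position 12: 111 → 0  (bit 7 = 0)
position 13: 110 → 1  (bit 6 = 1)
position 3: 101 → 1  (bit 5 = 1)
position 5: 100 → 1  (bit 4 = 1)
position 11: 011 → 0  (bit 3 = 0)
position 2: 010 → 0  (bit 2 = 0)
position 1: 001 → 1  (bit 1 = 1)
position 0: 000 → 1  (bit 0 = 1)
bits b7..b0 = 01110011 = 115

115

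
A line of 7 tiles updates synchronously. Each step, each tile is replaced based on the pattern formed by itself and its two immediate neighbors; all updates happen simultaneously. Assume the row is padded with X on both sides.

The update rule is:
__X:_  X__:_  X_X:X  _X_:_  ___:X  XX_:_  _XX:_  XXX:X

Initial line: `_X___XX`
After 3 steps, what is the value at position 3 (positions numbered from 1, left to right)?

X__X__X
_______
_XXXXX_
position 3 holds X

X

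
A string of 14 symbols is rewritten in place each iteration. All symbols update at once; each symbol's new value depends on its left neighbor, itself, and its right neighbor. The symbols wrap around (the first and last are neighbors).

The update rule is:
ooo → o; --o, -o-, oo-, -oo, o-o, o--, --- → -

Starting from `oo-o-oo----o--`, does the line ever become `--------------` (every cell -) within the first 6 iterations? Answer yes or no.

--------------
all cells are - at iteration 1

yes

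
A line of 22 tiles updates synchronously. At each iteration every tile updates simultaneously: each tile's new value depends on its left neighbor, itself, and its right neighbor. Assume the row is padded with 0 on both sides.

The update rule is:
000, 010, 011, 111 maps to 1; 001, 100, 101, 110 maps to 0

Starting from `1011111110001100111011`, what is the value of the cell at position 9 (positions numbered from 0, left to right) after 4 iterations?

0

1011111100101000110010
1011111000101010100010
1011110010101010101010
1011100010101010101010
position 9 holds 0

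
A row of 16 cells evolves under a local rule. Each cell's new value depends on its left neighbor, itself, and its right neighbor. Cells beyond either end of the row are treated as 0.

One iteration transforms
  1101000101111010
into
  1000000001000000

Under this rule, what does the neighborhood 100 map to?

At position 4 the neighborhood is 100; the next row has 0 there.

0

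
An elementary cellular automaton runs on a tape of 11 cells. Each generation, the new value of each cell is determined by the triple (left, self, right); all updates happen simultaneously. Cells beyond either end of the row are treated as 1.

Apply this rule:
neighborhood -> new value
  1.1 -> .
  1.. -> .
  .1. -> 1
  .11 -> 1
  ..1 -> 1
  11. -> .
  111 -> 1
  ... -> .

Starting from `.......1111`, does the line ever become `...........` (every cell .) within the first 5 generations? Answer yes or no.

no

generation 1: ......11111
generation 2: .....111111
generation 3: ....1111111
generation 4: ...11111111
generation 5: ..111111111
generation 5 is ..111111111, still not uniform .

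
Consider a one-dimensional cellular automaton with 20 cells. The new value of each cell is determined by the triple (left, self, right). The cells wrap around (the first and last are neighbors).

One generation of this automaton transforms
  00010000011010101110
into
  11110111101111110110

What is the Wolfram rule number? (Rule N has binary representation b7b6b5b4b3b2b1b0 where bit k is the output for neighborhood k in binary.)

position 17: 111 → 1  (bit 7 = 1)
position 10: 110 → 1  (bit 6 = 1)
position 11: 101 → 1  (bit 5 = 1)
position 4: 100 → 0  (bit 4 = 0)
position 9: 011 → 0  (bit 3 = 0)
position 3: 010 → 1  (bit 2 = 1)
position 2: 001 → 1  (bit 1 = 1)
position 0: 000 → 1  (bit 0 = 1)
bits b7..b0 = 11100111 = 231

231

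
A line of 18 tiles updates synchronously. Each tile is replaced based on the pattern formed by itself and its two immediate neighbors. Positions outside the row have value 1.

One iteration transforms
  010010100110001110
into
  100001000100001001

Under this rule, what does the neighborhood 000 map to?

0

At position 12 the neighborhood is 000; the next row has 0 there.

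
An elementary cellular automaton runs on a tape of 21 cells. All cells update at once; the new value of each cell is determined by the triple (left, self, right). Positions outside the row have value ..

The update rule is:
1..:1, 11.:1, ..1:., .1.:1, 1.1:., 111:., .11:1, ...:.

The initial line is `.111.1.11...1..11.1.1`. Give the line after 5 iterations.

.1.1.1.1.11.11.11.1.1

.1.1.1.111..11.11.1.1
.1.1.1.1.11.11.11.1.1
.1.1.1.1.11.11.11.1.1  (fixed point — unchanged through iteration 5)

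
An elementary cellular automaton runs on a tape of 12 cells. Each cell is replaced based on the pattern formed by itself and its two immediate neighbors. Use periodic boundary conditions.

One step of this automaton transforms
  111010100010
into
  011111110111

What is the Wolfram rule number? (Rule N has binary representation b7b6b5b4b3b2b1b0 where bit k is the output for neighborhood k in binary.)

position 1: 111 → 1  (bit 7 = 1)
position 2: 110 → 1  (bit 6 = 1)
position 3: 101 → 1  (bit 5 = 1)
position 7: 100 → 1  (bit 4 = 1)
position 0: 011 → 0  (bit 3 = 0)
position 4: 010 → 1  (bit 2 = 1)
position 9: 001 → 1  (bit 1 = 1)
position 8: 000 → 0  (bit 0 = 0)
bits b7..b0 = 11110110 = 246

246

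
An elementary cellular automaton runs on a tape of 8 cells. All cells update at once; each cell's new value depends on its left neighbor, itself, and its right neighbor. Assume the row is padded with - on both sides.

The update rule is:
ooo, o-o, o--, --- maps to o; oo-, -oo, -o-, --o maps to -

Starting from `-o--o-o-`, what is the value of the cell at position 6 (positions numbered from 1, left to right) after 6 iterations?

-

iteration 1: --o--o-o
iteration 2: o--o--o-
iteration 3: -o--o--o
iteration 4: --o--o--
iteration 5: o--o--oo
iteration 6: -o--o---
position 6 holds -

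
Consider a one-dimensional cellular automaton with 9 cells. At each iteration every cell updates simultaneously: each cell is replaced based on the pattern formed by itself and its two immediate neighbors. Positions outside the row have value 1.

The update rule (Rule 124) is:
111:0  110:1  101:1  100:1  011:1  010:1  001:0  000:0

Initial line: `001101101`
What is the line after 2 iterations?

111000000

101111111
111000000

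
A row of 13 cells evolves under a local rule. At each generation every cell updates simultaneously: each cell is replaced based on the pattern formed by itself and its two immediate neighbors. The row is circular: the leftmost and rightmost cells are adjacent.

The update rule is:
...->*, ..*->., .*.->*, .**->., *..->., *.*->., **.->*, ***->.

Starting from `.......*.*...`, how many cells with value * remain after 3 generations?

******.*.*.**
.....*.*.*...
****.*.*.*.**
count of *: 9

9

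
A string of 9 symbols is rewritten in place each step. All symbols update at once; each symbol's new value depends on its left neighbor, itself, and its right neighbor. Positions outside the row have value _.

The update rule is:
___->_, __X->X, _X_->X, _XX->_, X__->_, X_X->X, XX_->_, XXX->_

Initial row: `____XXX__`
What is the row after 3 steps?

___X_____
__XX_____
_X_______

_X_______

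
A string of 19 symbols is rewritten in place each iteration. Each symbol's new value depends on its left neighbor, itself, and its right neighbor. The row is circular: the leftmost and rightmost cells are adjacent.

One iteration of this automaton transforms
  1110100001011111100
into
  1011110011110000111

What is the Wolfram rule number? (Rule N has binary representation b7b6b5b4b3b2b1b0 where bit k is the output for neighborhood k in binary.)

position 1: 111 → 0  (bit 7 = 0)
position 2: 110 → 1  (bit 6 = 1)
position 3: 101 → 1  (bit 5 = 1)
position 5: 100 → 1  (bit 4 = 1)
position 0: 011 → 1  (bit 3 = 1)
position 4: 010 → 1  (bit 2 = 1)
position 8: 001 → 1  (bit 1 = 1)
position 6: 000 → 0  (bit 0 = 0)
bits b7..b0 = 01111110 = 126

126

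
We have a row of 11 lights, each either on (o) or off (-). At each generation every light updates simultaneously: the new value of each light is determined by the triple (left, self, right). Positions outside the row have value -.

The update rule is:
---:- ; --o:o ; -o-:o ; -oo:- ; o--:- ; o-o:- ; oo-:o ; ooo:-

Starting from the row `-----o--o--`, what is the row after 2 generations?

----oo-oo--
---o-o--o--

---o-o--o--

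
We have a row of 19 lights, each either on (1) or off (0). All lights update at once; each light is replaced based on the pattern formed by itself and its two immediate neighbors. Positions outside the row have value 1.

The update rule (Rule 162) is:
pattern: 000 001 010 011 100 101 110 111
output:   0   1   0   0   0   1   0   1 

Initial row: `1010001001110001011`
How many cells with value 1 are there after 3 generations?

7

0100010010100010101
1000100101000101010
0001001010001010101
count of 1: 7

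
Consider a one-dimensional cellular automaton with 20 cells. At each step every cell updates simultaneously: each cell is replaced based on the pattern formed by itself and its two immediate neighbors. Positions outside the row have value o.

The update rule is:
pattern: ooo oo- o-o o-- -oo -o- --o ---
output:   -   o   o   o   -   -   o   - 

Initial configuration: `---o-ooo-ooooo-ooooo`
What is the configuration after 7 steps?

o-o-o--oo----oo-----
oo-o-oo-oo--o-oo---o
-oo-o-oo-ooo-o-oo-o-
o-oo-o-oo--oo-o-oo-o
oo-oo-o-ooo-oo-o-oo-
-oo-oo-o--oo-oo-o-oo
o-oo-oo-oo-oo-oo-o--

o-oo-oo-oo-oo-oo-o--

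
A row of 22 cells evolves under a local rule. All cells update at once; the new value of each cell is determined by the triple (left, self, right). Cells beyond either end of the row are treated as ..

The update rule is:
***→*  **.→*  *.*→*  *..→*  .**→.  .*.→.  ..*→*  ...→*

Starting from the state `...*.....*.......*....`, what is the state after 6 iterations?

.*.*.***.*****.*******

***.*****.*******.****
.***.*****.*******.***
*.***.*****.*******.**
.*.***.*****.*******.*
*.*.***.*****.*******.
.*.*.***.*****.*******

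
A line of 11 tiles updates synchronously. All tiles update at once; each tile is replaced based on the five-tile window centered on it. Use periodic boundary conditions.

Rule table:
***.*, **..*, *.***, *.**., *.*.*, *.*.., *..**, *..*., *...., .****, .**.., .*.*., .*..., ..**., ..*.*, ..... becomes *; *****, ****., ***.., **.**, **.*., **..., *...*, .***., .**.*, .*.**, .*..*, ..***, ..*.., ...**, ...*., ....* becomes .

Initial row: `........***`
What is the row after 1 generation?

.*****.....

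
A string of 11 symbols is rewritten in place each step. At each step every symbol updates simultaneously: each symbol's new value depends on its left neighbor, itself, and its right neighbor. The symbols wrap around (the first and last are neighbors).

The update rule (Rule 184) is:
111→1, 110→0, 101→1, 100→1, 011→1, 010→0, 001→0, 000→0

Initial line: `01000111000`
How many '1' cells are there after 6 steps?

step 1: 00100110100
step 2: 00010101010
step 3: 00001010101
step 4: 10000101010
step 5: 01000010101
step 6: 10100001010
count of 1: 4

4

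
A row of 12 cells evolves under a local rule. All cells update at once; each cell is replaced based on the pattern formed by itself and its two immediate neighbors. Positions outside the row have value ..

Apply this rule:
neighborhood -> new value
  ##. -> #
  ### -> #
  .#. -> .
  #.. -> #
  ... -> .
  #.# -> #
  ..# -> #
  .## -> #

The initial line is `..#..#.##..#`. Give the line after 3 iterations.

.###########

.#.##.#####.
#.##########
.###########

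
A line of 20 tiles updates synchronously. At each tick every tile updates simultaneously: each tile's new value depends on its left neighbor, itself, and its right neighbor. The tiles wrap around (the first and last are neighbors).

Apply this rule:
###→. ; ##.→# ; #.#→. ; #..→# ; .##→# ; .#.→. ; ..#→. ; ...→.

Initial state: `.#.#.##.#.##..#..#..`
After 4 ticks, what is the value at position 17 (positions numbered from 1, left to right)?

.....##...###..#..#.
.....###..#.##..#..#
#....#.##...###..#..
.#.....###..#.##..#.
position 17 holds .

.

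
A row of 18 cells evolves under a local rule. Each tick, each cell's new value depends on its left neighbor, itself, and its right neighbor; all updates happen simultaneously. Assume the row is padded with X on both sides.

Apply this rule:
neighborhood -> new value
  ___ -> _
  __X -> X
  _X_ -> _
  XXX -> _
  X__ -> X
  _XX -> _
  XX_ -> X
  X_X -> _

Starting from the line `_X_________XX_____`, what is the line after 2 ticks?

XX_X_____X___XX_X_

tick 1: __X_______X_XX___X
tick 2: XX_X_____X___XX_X_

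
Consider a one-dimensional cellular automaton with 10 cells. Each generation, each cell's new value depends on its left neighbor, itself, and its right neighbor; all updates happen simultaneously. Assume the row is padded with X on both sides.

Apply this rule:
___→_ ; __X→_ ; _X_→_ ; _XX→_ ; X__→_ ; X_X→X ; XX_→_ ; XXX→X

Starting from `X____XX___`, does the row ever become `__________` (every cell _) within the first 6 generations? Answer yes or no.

__________
all cells are _ at generation 1

yes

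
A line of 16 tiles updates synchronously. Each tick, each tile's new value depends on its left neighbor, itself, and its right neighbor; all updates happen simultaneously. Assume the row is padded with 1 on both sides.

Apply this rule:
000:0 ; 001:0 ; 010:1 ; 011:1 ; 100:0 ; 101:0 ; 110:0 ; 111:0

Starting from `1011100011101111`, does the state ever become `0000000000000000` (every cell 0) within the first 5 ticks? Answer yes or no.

tick 1: 0010000010001000
tick 2: 0010000010001000  (fixed point — unchanged through tick 5)
tick 5 is 0010000010001000, still not uniform 0

no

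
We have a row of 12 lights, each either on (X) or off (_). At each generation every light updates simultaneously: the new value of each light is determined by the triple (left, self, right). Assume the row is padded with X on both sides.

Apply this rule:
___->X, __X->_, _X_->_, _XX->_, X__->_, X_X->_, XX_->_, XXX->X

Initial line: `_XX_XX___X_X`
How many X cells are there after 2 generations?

generation 1: _______X____
generation 2: _XXXXX___XX_
count of X: 7

7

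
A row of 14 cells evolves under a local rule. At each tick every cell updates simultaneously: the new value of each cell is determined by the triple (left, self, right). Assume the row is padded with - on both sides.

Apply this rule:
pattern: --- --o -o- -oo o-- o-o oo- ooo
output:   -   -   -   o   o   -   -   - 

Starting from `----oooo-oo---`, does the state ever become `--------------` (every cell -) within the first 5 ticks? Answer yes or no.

----o----o-o--
-----o------o-
------o------o
-------o------
--------o-----
tick 5 is --------o-----, still not uniform -

no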